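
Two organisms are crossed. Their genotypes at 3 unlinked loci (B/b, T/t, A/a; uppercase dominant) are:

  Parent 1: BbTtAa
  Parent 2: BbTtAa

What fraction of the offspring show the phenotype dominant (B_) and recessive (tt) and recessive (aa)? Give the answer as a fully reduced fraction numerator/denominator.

P(B_ tt aa) = 3/64

BbTtAa gametes: BTA×1, BTa×1, BtA×1, Bta×1, bTA×1, bTa×1, btA×1, bta×1
BbTtAa gametes: BTA×1, BTa×1, BtA×1, Bta×1, bTA×1, bTa×1, btA×1, bta×1
BbTtAa×BbTtAa grid (8·8=64): BBTTAA=1 BBTTAa=2 BBTTaa=1 BBTtAA=2 BBTtAa=4 BBTtaa=2 BBttAA=1 BBttAa=2 BBttaa=1 BbTTAA=2 BbTTAa=4 BbTTaa=2 BbTtAA=4 BbTtAa=8 BbTtaa=4 BbttAA=2 BbttAa=4 Bbttaa=2 bbTTAA=1 bbTTAa=2 bbTTaa=1 bbTtAA=2 bbTtAa=4 bbTtaa=2 bbttAA=1 bbttAa=2 bbttaa=1
B_ tt aa hits 3/64; gcd=1; 3÷1/64÷1 = 3/64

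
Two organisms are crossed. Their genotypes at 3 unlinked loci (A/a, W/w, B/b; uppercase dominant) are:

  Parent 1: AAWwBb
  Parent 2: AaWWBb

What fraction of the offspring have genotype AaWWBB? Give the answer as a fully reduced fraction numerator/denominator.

P(AaWWBB) = 1/16

AAWwBb gametes: AWB×2, AWb×2, AwB×2, Awb×2
AaWWBb gametes: AWB×2, AWb×2, aWB×2, aWb×2
AAWwBb×AaWWBb grid (8·8=64): AAWWBB=4 AAWWBb=8 AAWWbb=4 AAWwBB=4 AAWwBb=8 AAWwbb=4 AaWWBB=4 AaWWBb=8 AaWWbb=4 AaWwBB=4 AaWwBb=8 AaWwbb=4
AaWWBB hits 4/64; gcd=4; 4÷4/64÷4 = 1/16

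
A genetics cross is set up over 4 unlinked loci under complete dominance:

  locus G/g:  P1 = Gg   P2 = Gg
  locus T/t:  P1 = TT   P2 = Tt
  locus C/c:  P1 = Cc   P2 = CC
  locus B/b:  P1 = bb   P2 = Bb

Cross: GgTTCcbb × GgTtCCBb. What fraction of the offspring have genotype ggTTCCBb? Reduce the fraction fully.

P(ggTTCCBb) = 1/32

GgTTCcbb gametes: GTCb×4, GTcb×4, gTCb×4, gTcb×4
GgTtCCBb gametes: GTCB×2, GTCb×2, GtCB×2, GtCb×2, gTCB×2, gTCb×2, gtCB×2, gtCb×2
GgTTCcbb×GgTtCCBb grid (16·16=256): GGTTCCBb=8 GGTTCCbb=8 GGTTCcBb=8 GGTTCcbb=8 GGTtCCBb=8 GGTtCCbb=8 GGTtCcBb=8 GGTtCcbb=8 GgTTCCBb=16 GgTTCCbb=16 GgTTCcBb=16 GgTTCcbb=16 GgTtCCBb=16 GgTtCCbb=16 GgTtCcBb=16 GgTtCcbb=16 ggTTCCBb=8 ggTTCCbb=8 ggTTCcBb=8 ggTTCcbb=8 ggTtCCBb=8 ggTtCCbb=8 ggTtCcBb=8 ggTtCcbb=8
ggTTCCBb hits 8/256; gcd=8; 8÷8/256÷8 = 1/32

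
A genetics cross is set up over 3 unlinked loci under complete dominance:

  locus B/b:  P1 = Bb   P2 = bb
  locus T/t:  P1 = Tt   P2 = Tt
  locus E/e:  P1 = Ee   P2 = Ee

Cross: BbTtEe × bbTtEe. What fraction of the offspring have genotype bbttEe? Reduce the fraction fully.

BbTtEe gametes: BTE×1, BTe×1, BtE×1, Bte×1, bTE×1, bTe×1, btE×1, bte×1
bbTtEe gametes: bTE×2, bTe×2, btE×2, bte×2
BbTtEe×bbTtEe grid (8·8=64): BbTTEE=2 BbTTEe=4 BbTTee=2 BbTtEE=4 BbTtEe=8 BbTtee=4 BbttEE=2 BbttEe=4 Bbttee=2 bbTTEE=2 bbTTEe=4 bbTTee=2 bbTtEE=4 bbTtEe=8 bbTtee=4 bbttEE=2 bbttEe=4 bbttee=2
bbttEe hits 4/64; gcd=4; 4÷4/64÷4 = 1/16

P(bbttEe) = 1/16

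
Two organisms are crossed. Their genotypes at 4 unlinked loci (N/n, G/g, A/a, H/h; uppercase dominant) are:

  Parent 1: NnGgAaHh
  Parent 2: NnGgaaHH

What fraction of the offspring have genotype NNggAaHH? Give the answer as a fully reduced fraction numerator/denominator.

NnGgAaHh gametes: NGAH×1, NGAh×1, NGaH×1, NGah×1, NgAH×1, NgAh×1, NgaH×1, Ngah×1, nGAH×1, nGAh×1, nGaH×1, nGah×1, ngAH×1, ngAh×1, ngaH×1, ngah×1
NnGgaaHH gametes: NGaH×4, NgaH×4, nGaH×4, ngaH×4
NnGgAaHh×NnGgaaHH grid (16·16=256): NNGGAaHH=4 NNGGAaHh=4 NNGGaaHH=4 NNGGaaHh=4 NNGgAaHH=8 NNGgAaHh=8 NNGgaaHH=8 NNGgaaHh=8 NNggAaHH=4 NNggAaHh=4 NNggaaHH=4 NNggaaHh=4 NnGGAaHH=8 NnGGAaHh=8 NnGGaaHH=8 NnGGaaHh=8 NnGgAaHH=16 NnGgAaHh=16 NnGgaaHH=16 NnGgaaHh=16 NnggAaHH=8 NnggAaHh=8 NnggaaHH=8 NnggaaHh=8 nnGGAaHH=4 nnGGAaHh=4 nnGGaaHH=4 nnGGaaHh=4 nnGgAaHH=8 nnGgAaHh=8 nnGgaaHH=8 nnGgaaHh=8 nnggAaHH=4 nnggAaHh=4 nnggaaHH=4 nnggaaHh=4
NNggAaHH hits 4/256; gcd=4; 4÷4/256÷4 = 1/64

P(NNggAaHH) = 1/64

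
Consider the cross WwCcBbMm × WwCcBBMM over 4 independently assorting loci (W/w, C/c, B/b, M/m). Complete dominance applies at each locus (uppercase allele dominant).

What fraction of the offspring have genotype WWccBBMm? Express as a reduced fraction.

P(WWccBBMm) = 1/64

WwCcBbMm gametes: WCBM×1, WCBm×1, WCbM×1, WCbm×1, WcBM×1, WcBm×1, WcbM×1, Wcbm×1, wCBM×1, wCBm×1, wCbM×1, wCbm×1, wcBM×1, wcBm×1, wcbM×1, wcbm×1
WwCcBBMM gametes: WCBM×4, WcBM×4, wCBM×4, wcBM×4
WwCcBbMm×WwCcBBMM grid (16·16=256): WWCCBBMM=4 WWCCBBMm=4 WWCCBbMM=4 WWCCBbMm=4 WWCcBBMM=8 WWCcBBMm=8 WWCcBbMM=8 WWCcBbMm=8 WWccBBMM=4 WWccBBMm=4 WWccBbMM=4 WWccBbMm=4 WwCCBBMM=8 WwCCBBMm=8 WwCCBbMM=8 WwCCBbMm=8 WwCcBBMM=16 WwCcBBMm=16 WwCcBbMM=16 WwCcBbMm=16 WwccBBMM=8 WwccBBMm=8 WwccBbMM=8 WwccBbMm=8 wwCCBBMM=4 wwCCBBMm=4 wwCCBbMM=4 wwCCBbMm=4 wwCcBBMM=8 wwCcBBMm=8 wwCcBbMM=8 wwCcBbMm=8 wwccBBMM=4 wwccBBMm=4 wwccBbMM=4 wwccBbMm=4
WWccBBMm hits 4/256; gcd=4; 4÷4/256÷4 = 1/64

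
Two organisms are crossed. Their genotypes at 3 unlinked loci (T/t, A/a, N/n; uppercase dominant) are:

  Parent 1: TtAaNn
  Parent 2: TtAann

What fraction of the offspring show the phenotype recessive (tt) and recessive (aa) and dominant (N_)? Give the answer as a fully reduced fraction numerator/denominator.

P(tt aa N_) = 1/32

TtAaNn gametes: TAN×1, TAn×1, TaN×1, Tan×1, tAN×1, tAn×1, taN×1, tan×1
TtAann gametes: TAn×2, Tan×2, tAn×2, tan×2
TtAaNn×TtAann grid (8·8=64): TTAANn=2 TTAAnn=2 TTAaNn=4 TTAann=4 TTaaNn=2 TTaann=2 TtAANn=4 TtAAnn=4 TtAaNn=8 TtAann=8 TtaaNn=4 Ttaann=4 ttAANn=2 ttAAnn=2 ttAaNn=4 ttAann=4 ttaaNn=2 ttaann=2
tt aa N_ hits 2/64; gcd=2; 2÷2/64÷2 = 1/32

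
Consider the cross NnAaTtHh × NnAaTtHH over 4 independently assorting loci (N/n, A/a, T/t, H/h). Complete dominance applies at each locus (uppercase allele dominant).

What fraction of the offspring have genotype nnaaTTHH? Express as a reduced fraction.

NnAaTtHh gametes: NATH×1, NATh×1, NAtH×1, NAth×1, NaTH×1, NaTh×1, NatH×1, Nath×1, nATH×1, nATh×1, nAtH×1, nAth×1, naTH×1, naTh×1, natH×1, nath×1
NnAaTtHH gametes: NATH×2, NAtH×2, NaTH×2, NatH×2, nATH×2, nAtH×2, naTH×2, natH×2
NnAaTtHh×NnAaTtHH grid (16·16=256): NNAATTHH=2 NNAATTHh=2 NNAATtHH=4 NNAATtHh=4 NNAAttHH=2 NNAAttHh=2 NNAaTTHH=4 NNAaTTHh=4 NNAaTtHH=8 NNAaTtHh=8 NNAattHH=4 NNAattHh=4 NNaaTTHH=2 NNaaTTHh=2 NNaaTtHH=4 NNaaTtHh=4 NNaattHH=2 NNaattHh=2 NnAATTHH=4 NnAATTHh=4 NnAATtHH=8 NnAATtHh=8 NnAAttHH=4 NnAAttHh=4 NnAaTTHH=8 NnAaTTHh=8 NnAaTtHH=16 NnAaTtHh=16 NnAattHH=8 NnAattHh=8 NnaaTTHH=4 NnaaTTHh=4 NnaaTtHH=8 NnaaTtHh=8 NnaattHH=4 NnaattHh=4 nnAATTHH=2 nnAATTHh=2 nnAATtHH=4 nnAATtHh=4 nnAAttHH=2 nnAAttHh=2 nnAaTTHH=4 nnAaTTHh=4 nnAaTtHH=8 nnAaTtHh=8 nnAattHH=4 nnAattHh=4 nnaaTTHH=2 nnaaTTHh=2 nnaaTtHH=4 nnaaTtHh=4 nnaattHH=2 nnaattHh=2
nnaaTTHH hits 2/256; gcd=2; 2÷2/256÷2 = 1/128

P(nnaaTTHH) = 1/128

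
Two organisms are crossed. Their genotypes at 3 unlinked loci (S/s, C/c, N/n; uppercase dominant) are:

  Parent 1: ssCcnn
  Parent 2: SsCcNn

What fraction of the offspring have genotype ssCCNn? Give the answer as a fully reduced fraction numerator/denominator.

P(ssCCNn) = 1/16

ssCcnn gametes: sCn×4, scn×4
SsCcNn gametes: SCN×1, SCn×1, ScN×1, Scn×1, sCN×1, sCn×1, scN×1, scn×1
ssCcnn×SsCcNn grid (8·8=64): SsCCNn=4 SsCCnn=4 SsCcNn=8 SsCcnn=8 SsccNn=4 Ssccnn=4 ssCCNn=4 ssCCnn=4 ssCcNn=8 ssCcnn=8 ssccNn=4 ssccnn=4
ssCCNn hits 4/64; gcd=4; 4÷4/64÷4 = 1/16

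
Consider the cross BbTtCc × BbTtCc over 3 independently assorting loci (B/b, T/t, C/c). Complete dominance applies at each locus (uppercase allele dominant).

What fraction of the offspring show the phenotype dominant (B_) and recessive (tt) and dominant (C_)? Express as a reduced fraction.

P(B_ tt C_) = 9/64

BbTtCc gametes: BTC×1, BTc×1, BtC×1, Btc×1, bTC×1, bTc×1, btC×1, btc×1
BbTtCc gametes: BTC×1, BTc×1, BtC×1, Btc×1, bTC×1, bTc×1, btC×1, btc×1
BbTtCc×BbTtCc grid (8·8=64): BBTTCC=1 BBTTCc=2 BBTTcc=1 BBTtCC=2 BBTtCc=4 BBTtcc=2 BBttCC=1 BBttCc=2 BBttcc=1 BbTTCC=2 BbTTCc=4 BbTTcc=2 BbTtCC=4 BbTtCc=8 BbTtcc=4 BbttCC=2 BbttCc=4 Bbttcc=2 bbTTCC=1 bbTTCc=2 bbTTcc=1 bbTtCC=2 bbTtCc=4 bbTtcc=2 bbttCC=1 bbttCc=2 bbttcc=1
B_ tt C_ hits 9/64; gcd=1; 9÷1/64÷1 = 9/64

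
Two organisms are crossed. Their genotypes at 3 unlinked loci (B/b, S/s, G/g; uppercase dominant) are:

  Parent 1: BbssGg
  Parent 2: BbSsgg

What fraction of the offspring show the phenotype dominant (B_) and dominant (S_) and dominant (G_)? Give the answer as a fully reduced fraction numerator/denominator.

BbssGg gametes: BsG×2, Bsg×2, bsG×2, bsg×2
BbSsgg gametes: BSg×2, Bsg×2, bSg×2, bsg×2
BbssGg×BbSsgg grid (8·8=64): BBSsGg=4 BBSsgg=4 BBssGg=4 BBssgg=4 BbSsGg=8 BbSsgg=8 BbssGg=8 Bbssgg=8 bbSsGg=4 bbSsgg=4 bbssGg=4 bbssgg=4
B_ S_ G_ hits 12/64; gcd=4; 12÷4/64÷4 = 3/16

P(B_ S_ G_) = 3/16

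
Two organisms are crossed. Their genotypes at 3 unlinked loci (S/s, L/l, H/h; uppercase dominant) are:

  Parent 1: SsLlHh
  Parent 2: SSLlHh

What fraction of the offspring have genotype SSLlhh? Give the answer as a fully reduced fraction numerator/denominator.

P(SSLlhh) = 1/16

SsLlHh gametes: SLH×1, SLh×1, SlH×1, Slh×1, sLH×1, sLh×1, slH×1, slh×1
SSLlHh gametes: SLH×2, SLh×2, SlH×2, Slh×2
SsLlHh×SSLlHh grid (8·8=64): SSLLHH=2 SSLLHh=4 SSLLhh=2 SSLlHH=4 SSLlHh=8 SSLlhh=4 SSllHH=2 SSllHh=4 SSllhh=2 SsLLHH=2 SsLLHh=4 SsLLhh=2 SsLlHH=4 SsLlHh=8 SsLlhh=4 SsllHH=2 SsllHh=4 Ssllhh=2
SSLlhh hits 4/64; gcd=4; 4÷4/64÷4 = 1/16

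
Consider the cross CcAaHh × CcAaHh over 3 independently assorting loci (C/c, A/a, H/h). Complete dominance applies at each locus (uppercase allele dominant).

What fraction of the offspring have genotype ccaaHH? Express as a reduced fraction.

P(ccaaHH) = 1/64

CcAaHh gametes: CAH×1, CAh×1, CaH×1, Cah×1, cAH×1, cAh×1, caH×1, cah×1
CcAaHh gametes: CAH×1, CAh×1, CaH×1, Cah×1, cAH×1, cAh×1, caH×1, cah×1
CcAaHh×CcAaHh grid (8·8=64): CCAAHH=1 CCAAHh=2 CCAAhh=1 CCAaHH=2 CCAaHh=4 CCAahh=2 CCaaHH=1 CCaaHh=2 CCaahh=1 CcAAHH=2 CcAAHh=4 CcAAhh=2 CcAaHH=4 CcAaHh=8 CcAahh=4 CcaaHH=2 CcaaHh=4 Ccaahh=2 ccAAHH=1 ccAAHh=2 ccAAhh=1 ccAaHH=2 ccAaHh=4 ccAahh=2 ccaaHH=1 ccaaHh=2 ccaahh=1
ccaaHH hits 1/64; gcd=1; 1÷1/64÷1 = 1/64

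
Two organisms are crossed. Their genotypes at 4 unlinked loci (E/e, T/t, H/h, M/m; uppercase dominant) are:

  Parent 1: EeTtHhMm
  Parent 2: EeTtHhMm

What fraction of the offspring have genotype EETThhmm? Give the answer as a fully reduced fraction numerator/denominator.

EeTtHhMm gametes: ETHM×1, ETHm×1, EThM×1, EThm×1, EtHM×1, EtHm×1, EthM×1, Ethm×1, eTHM×1, eTHm×1, eThM×1, eThm×1, etHM×1, etHm×1, ethM×1, ethm×1
EeTtHhMm gametes: ETHM×1, ETHm×1, EThM×1, EThm×1, EtHM×1, EtHm×1, EthM×1, Ethm×1, eTHM×1, eTHm×1, eThM×1, eThm×1, etHM×1, etHm×1, ethM×1, ethm×1
EeTtHhMm×EeTtHhMm grid (16·16=256): EETTHHMM=1 EETTHHMm=2 EETTHHmm=1 EETTHhMM=2 EETTHhMm=4 EETTHhmm=2 EETThhMM=1 EETThhMm=2 EETThhmm=1 EETtHHMM=2 EETtHHMm=4 EETtHHmm=2 EETtHhMM=4 EETtHhMm=8 EETtHhmm=4 EETthhMM=2 EETthhMm=4 EETthhmm=2 EEttHHMM=1 EEttHHMm=2 EEttHHmm=1 EEttHhMM=2 EEttHhMm=4 EEttHhmm=2 EEtthhMM=1 EEtthhMm=2 EEtthhmm=1 EeTTHHMM=2 EeTTHHMm=4 EeTTHHmm=2 EeTTHhMM=4 EeTTHhMm=8 EeTTHhmm=4 EeTThhMM=2 EeTThhMm=4 EeTThhmm=2 EeTtHHMM=4 EeTtHHMm=8 EeTtHHmm=4 EeTtHhMM=8 EeTtHhMm=16 EeTtHhmm=8 EeTthhMM=4 EeTthhMm=8 EeTthhmm=4 EettHHMM=2 EettHHMm=4 EettHHmm=2 EettHhMM=4 EettHhMm=8 EettHhmm=4 EetthhMM=2 EetthhMm=4 Eetthhmm=2 eeTTHHMM=1 eeTTHHMm=2 eeTTHHmm=1 eeTTHhMM=2 eeTTHhMm=4 eeTTHhmm=2 eeTThhMM=1 eeTThhMm=2 eeTThhmm=1 eeTtHHMM=2 eeTtHHMm=4 eeTtHHmm=2 eeTtHhMM=4 eeTtHhMm=8 eeTtHhmm=4 eeTthhMM=2 eeTthhMm=4 eeTthhmm=2 eettHHMM=1 eettHHMm=2 eettHHmm=1 eettHhMM=2 eettHhMm=4 eettHhmm=2 eetthhMM=1 eetthhMm=2 eetthhmm=1
EETThhmm hits 1/256; gcd=1; 1÷1/256÷1 = 1/256

P(EETThhmm) = 1/256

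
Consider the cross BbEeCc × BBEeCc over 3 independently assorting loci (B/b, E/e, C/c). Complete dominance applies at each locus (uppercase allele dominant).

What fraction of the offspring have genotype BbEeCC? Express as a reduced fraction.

BbEeCc gametes: BEC×1, BEc×1, BeC×1, Bec×1, bEC×1, bEc×1, beC×1, bec×1
BBEeCc gametes: BEC×2, BEc×2, BeC×2, Bec×2
BbEeCc×BBEeCc grid (8·8=64): BBEECC=2 BBEECc=4 BBEEcc=2 BBEeCC=4 BBEeCc=8 BBEecc=4 BBeeCC=2 BBeeCc=4 BBeecc=2 BbEECC=2 BbEECc=4 BbEEcc=2 BbEeCC=4 BbEeCc=8 BbEecc=4 BbeeCC=2 BbeeCc=4 Bbeecc=2
BbEeCC hits 4/64; gcd=4; 4÷4/64÷4 = 1/16

P(BbEeCC) = 1/16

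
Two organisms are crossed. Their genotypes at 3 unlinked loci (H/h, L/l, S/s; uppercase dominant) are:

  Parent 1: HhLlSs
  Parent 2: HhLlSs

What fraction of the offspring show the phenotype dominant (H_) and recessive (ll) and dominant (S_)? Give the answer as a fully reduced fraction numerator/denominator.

P(H_ ll S_) = 9/64

HhLlSs gametes: HLS×1, HLs×1, HlS×1, Hls×1, hLS×1, hLs×1, hlS×1, hls×1
HhLlSs gametes: HLS×1, HLs×1, HlS×1, Hls×1, hLS×1, hLs×1, hlS×1, hls×1
HhLlSs×HhLlSs grid (8·8=64): HHLLSS=1 HHLLSs=2 HHLLss=1 HHLlSS=2 HHLlSs=4 HHLlss=2 HHllSS=1 HHllSs=2 HHllss=1 HhLLSS=2 HhLLSs=4 HhLLss=2 HhLlSS=4 HhLlSs=8 HhLlss=4 HhllSS=2 HhllSs=4 Hhllss=2 hhLLSS=1 hhLLSs=2 hhLLss=1 hhLlSS=2 hhLlSs=4 hhLlss=2 hhllSS=1 hhllSs=2 hhllss=1
H_ ll S_ hits 9/64; gcd=1; 9÷1/64÷1 = 9/64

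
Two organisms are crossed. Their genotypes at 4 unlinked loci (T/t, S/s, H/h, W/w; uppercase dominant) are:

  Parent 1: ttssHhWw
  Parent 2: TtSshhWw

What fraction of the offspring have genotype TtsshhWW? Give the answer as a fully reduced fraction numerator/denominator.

ttssHhWw gametes: tsHW×4, tsHw×4, tshW×4, tshw×4
TtSshhWw gametes: TShW×2, TShw×2, TshW×2, Tshw×2, tShW×2, tShw×2, tshW×2, tshw×2
ttssHhWw×TtSshhWw grid (16·16=256): TtSsHhWW=8 TtSsHhWw=16 TtSsHhww=8 TtSshhWW=8 TtSshhWw=16 TtSshhww=8 TtssHhWW=8 TtssHhWw=16 TtssHhww=8 TtsshhWW=8 TtsshhWw=16 Ttsshhww=8 ttSsHhWW=8 ttSsHhWw=16 ttSsHhww=8 ttSshhWW=8 ttSshhWw=16 ttSshhww=8 ttssHhWW=8 ttssHhWw=16 ttssHhww=8 ttsshhWW=8 ttsshhWw=16 ttsshhww=8
TtsshhWW hits 8/256; gcd=8; 8÷8/256÷8 = 1/32

P(TtsshhWW) = 1/32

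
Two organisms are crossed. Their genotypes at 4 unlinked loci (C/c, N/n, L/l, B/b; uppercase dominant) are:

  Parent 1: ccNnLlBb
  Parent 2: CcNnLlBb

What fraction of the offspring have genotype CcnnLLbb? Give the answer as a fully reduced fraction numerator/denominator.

ccNnLlBb gametes: cNLB×2, cNLb×2, cNlB×2, cNlb×2, cnLB×2, cnLb×2, cnlB×2, cnlb×2
CcNnLlBb gametes: CNLB×1, CNLb×1, CNlB×1, CNlb×1, CnLB×1, CnLb×1, CnlB×1, Cnlb×1, cNLB×1, cNLb×1, cNlB×1, cNlb×1, cnLB×1, cnLb×1, cnlB×1, cnlb×1
ccNnLlBb×CcNnLlBb grid (16·16=256): CcNNLLBB=2 CcNNLLBb=4 CcNNLLbb=2 CcNNLlBB=4 CcNNLlBb=8 CcNNLlbb=4 CcNNllBB=2 CcNNllBb=4 CcNNllbb=2 CcNnLLBB=4 CcNnLLBb=8 CcNnLLbb=4 CcNnLlBB=8 CcNnLlBb=16 CcNnLlbb=8 CcNnllBB=4 CcNnllBb=8 CcNnllbb=4 CcnnLLBB=2 CcnnLLBb=4 CcnnLLbb=2 CcnnLlBB=4 CcnnLlBb=8 CcnnLlbb=4 CcnnllBB=2 CcnnllBb=4 Ccnnllbb=2 ccNNLLBB=2 ccNNLLBb=4 ccNNLLbb=2 ccNNLlBB=4 ccNNLlBb=8 ccNNLlbb=4 ccNNllBB=2 ccNNllBb=4 ccNNllbb=2 ccNnLLBB=4 ccNnLLBb=8 ccNnLLbb=4 ccNnLlBB=8 ccNnLlBb=16 ccNnLlbb=8 ccNnllBB=4 ccNnllBb=8 ccNnllbb=4 ccnnLLBB=2 ccnnLLBb=4 ccnnLLbb=2 ccnnLlBB=4 ccnnLlBb=8 ccnnLlbb=4 ccnnllBB=2 ccnnllBb=4 ccnnllbb=2
CcnnLLbb hits 2/256; gcd=2; 2÷2/256÷2 = 1/128

P(CcnnLLbb) = 1/128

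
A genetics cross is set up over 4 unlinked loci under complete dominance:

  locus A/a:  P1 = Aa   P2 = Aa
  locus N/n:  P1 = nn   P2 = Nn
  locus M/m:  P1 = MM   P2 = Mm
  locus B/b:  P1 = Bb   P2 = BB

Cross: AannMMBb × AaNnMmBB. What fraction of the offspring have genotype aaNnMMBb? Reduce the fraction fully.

AannMMBb gametes: AnMB×4, AnMb×4, anMB×4, anMb×4
AaNnMmBB gametes: ANMB×2, ANmB×2, AnMB×2, AnmB×2, aNMB×2, aNmB×2, anMB×2, anmB×2
AannMMBb×AaNnMmBB grid (16·16=256): AANnMMBB=8 AANnMMBb=8 AANnMmBB=8 AANnMmBb=8 AAnnMMBB=8 AAnnMMBb=8 AAnnMmBB=8 AAnnMmBb=8 AaNnMMBB=16 AaNnMMBb=16 AaNnMmBB=16 AaNnMmBb=16 AannMMBB=16 AannMMBb=16 AannMmBB=16 AannMmBb=16 aaNnMMBB=8 aaNnMMBb=8 aaNnMmBB=8 aaNnMmBb=8 aannMMBB=8 aannMMBb=8 aannMmBB=8 aannMmBb=8
aaNnMMBb hits 8/256; gcd=8; 8÷8/256÷8 = 1/32

P(aaNnMMBb) = 1/32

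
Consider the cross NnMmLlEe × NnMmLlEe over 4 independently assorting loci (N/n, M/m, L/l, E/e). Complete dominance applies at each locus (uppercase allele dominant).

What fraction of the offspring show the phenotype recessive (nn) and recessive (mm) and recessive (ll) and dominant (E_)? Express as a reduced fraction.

P(nn mm ll E_) = 3/256

NnMmLlEe gametes: NMLE×1, NMLe×1, NMlE×1, NMle×1, NmLE×1, NmLe×1, NmlE×1, Nmle×1, nMLE×1, nMLe×1, nMlE×1, nMle×1, nmLE×1, nmLe×1, nmlE×1, nmle×1
NnMmLlEe gametes: NMLE×1, NMLe×1, NMlE×1, NMle×1, NmLE×1, NmLe×1, NmlE×1, Nmle×1, nMLE×1, nMLe×1, nMlE×1, nMle×1, nmLE×1, nmLe×1, nmlE×1, nmle×1
NnMmLlEe×NnMmLlEe grid (16·16=256): NNMMLLEE=1 NNMMLLEe=2 NNMMLLee=1 NNMMLlEE=2 NNMMLlEe=4 NNMMLlee=2 NNMMllEE=1 NNMMllEe=2 NNMMllee=1 NNMmLLEE=2 NNMmLLEe=4 NNMmLLee=2 NNMmLlEE=4 NNMmLlEe=8 NNMmLlee=4 NNMmllEE=2 NNMmllEe=4 NNMmllee=2 NNmmLLEE=1 NNmmLLEe=2 NNmmLLee=1 NNmmLlEE=2 NNmmLlEe=4 NNmmLlee=2 NNmmllEE=1 NNmmllEe=2 NNmmllee=1 NnMMLLEE=2 NnMMLLEe=4 NnMMLLee=2 NnMMLlEE=4 NnMMLlEe=8 NnMMLlee=4 NnMMllEE=2 NnMMllEe=4 NnMMllee=2 NnMmLLEE=4 NnMmLLEe=8 NnMmLLee=4 NnMmLlEE=8 NnMmLlEe=16 NnMmLlee=8 NnMmllEE=4 NnMmllEe=8 NnMmllee=4 NnmmLLEE=2 NnmmLLEe=4 NnmmLLee=2 NnmmLlEE=4 NnmmLlEe=8 NnmmLlee=4 NnmmllEE=2 NnmmllEe=4 Nnmmllee=2 nnMMLLEE=1 nnMMLLEe=2 nnMMLLee=1 nnMMLlEE=2 nnMMLlEe=4 nnMMLlee=2 nnMMllEE=1 nnMMllEe=2 nnMMllee=1 nnMmLLEE=2 nnMmLLEe=4 nnMmLLee=2 nnMmLlEE=4 nnMmLlEe=8 nnMmLlee=4 nnMmllEE=2 nnMmllEe=4 nnMmllee=2 nnmmLLEE=1 nnmmLLEe=2 nnmmLLee=1 nnmmLlEE=2 nnmmLlEe=4 nnmmLlee=2 nnmmllEE=1 nnmmllEe=2 nnmmllee=1
nn mm ll E_ hits 3/256; gcd=1; 3÷1/256÷1 = 3/256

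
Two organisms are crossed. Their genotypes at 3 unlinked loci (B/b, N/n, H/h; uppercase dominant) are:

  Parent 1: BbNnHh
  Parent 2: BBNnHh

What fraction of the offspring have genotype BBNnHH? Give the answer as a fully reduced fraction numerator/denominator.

BbNnHh gametes: BNH×1, BNh×1, BnH×1, Bnh×1, bNH×1, bNh×1, bnH×1, bnh×1
BBNnHh gametes: BNH×2, BNh×2, BnH×2, Bnh×2
BbNnHh×BBNnHh grid (8·8=64): BBNNHH=2 BBNNHh=4 BBNNhh=2 BBNnHH=4 BBNnHh=8 BBNnhh=4 BBnnHH=2 BBnnHh=4 BBnnhh=2 BbNNHH=2 BbNNHh=4 BbNNhh=2 BbNnHH=4 BbNnHh=8 BbNnhh=4 BbnnHH=2 BbnnHh=4 Bbnnhh=2
BBNnHH hits 4/64; gcd=4; 4÷4/64÷4 = 1/16

P(BBNnHH) = 1/16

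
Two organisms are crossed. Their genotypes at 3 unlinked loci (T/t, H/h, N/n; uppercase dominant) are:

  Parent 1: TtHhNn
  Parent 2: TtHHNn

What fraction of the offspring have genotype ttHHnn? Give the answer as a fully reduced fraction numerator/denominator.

TtHhNn gametes: THN×1, THn×1, ThN×1, Thn×1, tHN×1, tHn×1, thN×1, thn×1
TtHHNn gametes: THN×2, THn×2, tHN×2, tHn×2
TtHhNn×TtHHNn grid (8·8=64): TTHHNN=2 TTHHNn=4 TTHHnn=2 TTHhNN=2 TTHhNn=4 TTHhnn=2 TtHHNN=4 TtHHNn=8 TtHHnn=4 TtHhNN=4 TtHhNn=8 TtHhnn=4 ttHHNN=2 ttHHNn=4 ttHHnn=2 ttHhNN=2 ttHhNn=4 ttHhnn=2
ttHHnn hits 2/64; gcd=2; 2÷2/64÷2 = 1/32

P(ttHHnn) = 1/32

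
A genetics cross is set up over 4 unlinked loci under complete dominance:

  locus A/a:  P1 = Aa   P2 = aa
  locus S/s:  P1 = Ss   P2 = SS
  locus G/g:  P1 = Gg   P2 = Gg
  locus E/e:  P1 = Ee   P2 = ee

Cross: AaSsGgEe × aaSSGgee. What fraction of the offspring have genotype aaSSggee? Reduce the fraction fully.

AaSsGgEe gametes: ASGE×1, ASGe×1, ASgE×1, ASge×1, AsGE×1, AsGe×1, AsgE×1, Asge×1, aSGE×1, aSGe×1, aSgE×1, aSge×1, asGE×1, asGe×1, asgE×1, asge×1
aaSSGgee gametes: aSGe×8, aSge×8
AaSsGgEe×aaSSGgee grid (16·16=256): AaSSGGEe=8 AaSSGGee=8 AaSSGgEe=16 AaSSGgee=16 AaSSggEe=8 AaSSggee=8 AaSsGGEe=8 AaSsGGee=8 AaSsGgEe=16 AaSsGgee=16 AaSsggEe=8 AaSsggee=8 aaSSGGEe=8 aaSSGGee=8 aaSSGgEe=16 aaSSGgee=16 aaSSggEe=8 aaSSggee=8 aaSsGGEe=8 aaSsGGee=8 aaSsGgEe=16 aaSsGgee=16 aaSsggEe=8 aaSsggee=8
aaSSggee hits 8/256; gcd=8; 8÷8/256÷8 = 1/32

P(aaSSggee) = 1/32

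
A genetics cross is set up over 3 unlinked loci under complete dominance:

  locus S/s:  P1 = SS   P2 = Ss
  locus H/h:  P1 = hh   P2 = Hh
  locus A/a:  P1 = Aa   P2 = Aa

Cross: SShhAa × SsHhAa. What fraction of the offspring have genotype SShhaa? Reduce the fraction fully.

SShhAa gametes: ShA×4, Sha×4
SsHhAa gametes: SHA×1, SHa×1, ShA×1, Sha×1, sHA×1, sHa×1, shA×1, sha×1
SShhAa×SsHhAa grid (8·8=64): SSHhAA=4 SSHhAa=8 SSHhaa=4 SShhAA=4 SShhAa=8 SShhaa=4 SsHhAA=4 SsHhAa=8 SsHhaa=4 SshhAA=4 SshhAa=8 Sshhaa=4
SShhaa hits 4/64; gcd=4; 4÷4/64÷4 = 1/16

P(SShhaa) = 1/16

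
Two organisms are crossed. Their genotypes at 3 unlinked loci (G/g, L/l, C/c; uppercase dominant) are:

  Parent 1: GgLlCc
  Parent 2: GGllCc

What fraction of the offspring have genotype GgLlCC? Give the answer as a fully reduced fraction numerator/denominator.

GgLlCc gametes: GLC×1, GLc×1, GlC×1, Glc×1, gLC×1, gLc×1, glC×1, glc×1
GGllCc gametes: GlC×4, Glc×4
GgLlCc×GGllCc grid (8·8=64): GGLlCC=4 GGLlCc=8 GGLlcc=4 GGllCC=4 GGllCc=8 GGllcc=4 GgLlCC=4 GgLlCc=8 GgLlcc=4 GgllCC=4 GgllCc=8 Ggllcc=4
GgLlCC hits 4/64; gcd=4; 4÷4/64÷4 = 1/16

P(GgLlCC) = 1/16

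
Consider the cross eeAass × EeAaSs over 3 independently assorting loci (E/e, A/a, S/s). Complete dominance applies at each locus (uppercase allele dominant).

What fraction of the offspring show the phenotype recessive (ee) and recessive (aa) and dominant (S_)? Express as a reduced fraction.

eeAass gametes: eAs×4, eas×4
EeAaSs gametes: EAS×1, EAs×1, EaS×1, Eas×1, eAS×1, eAs×1, eaS×1, eas×1
eeAass×EeAaSs grid (8·8=64): EeAASs=4 EeAAss=4 EeAaSs=8 EeAass=8 EeaaSs=4 Eeaass=4 eeAASs=4 eeAAss=4 eeAaSs=8 eeAass=8 eeaaSs=4 eeaass=4
ee aa S_ hits 4/64; gcd=4; 4÷4/64÷4 = 1/16

P(ee aa S_) = 1/16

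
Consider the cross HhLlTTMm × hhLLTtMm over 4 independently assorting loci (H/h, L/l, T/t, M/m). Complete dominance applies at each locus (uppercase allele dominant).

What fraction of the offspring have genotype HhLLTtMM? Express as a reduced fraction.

HhLlTTMm gametes: HLTM×2, HLTm×2, HlTM×2, HlTm×2, hLTM×2, hLTm×2, hlTM×2, hlTm×2
hhLLTtMm gametes: hLTM×4, hLTm×4, hLtM×4, hLtm×4
HhLlTTMm×hhLLTtMm grid (16·16=256): HhLLTTMM=8 HhLLTTMm=16 HhLLTTmm=8 HhLLTtMM=8 HhLLTtMm=16 HhLLTtmm=8 HhLlTTMM=8 HhLlTTMm=16 HhLlTTmm=8 HhLlTtMM=8 HhLlTtMm=16 HhLlTtmm=8 hhLLTTMM=8 hhLLTTMm=16 hhLLTTmm=8 hhLLTtMM=8 hhLLTtMm=16 hhLLTtmm=8 hhLlTTMM=8 hhLlTTMm=16 hhLlTTmm=8 hhLlTtMM=8 hhLlTtMm=16 hhLlTtmm=8
HhLLTtMM hits 8/256; gcd=8; 8÷8/256÷8 = 1/32

P(HhLLTtMM) = 1/32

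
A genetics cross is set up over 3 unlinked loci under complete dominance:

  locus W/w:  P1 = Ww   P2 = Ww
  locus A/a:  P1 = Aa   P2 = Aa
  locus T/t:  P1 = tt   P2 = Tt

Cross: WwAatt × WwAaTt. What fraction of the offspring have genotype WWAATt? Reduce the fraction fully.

WwAatt gametes: WAt×2, Wat×2, wAt×2, wat×2
WwAaTt gametes: WAT×1, WAt×1, WaT×1, Wat×1, wAT×1, wAt×1, waT×1, wat×1
WwAatt×WwAaTt grid (8·8=64): WWAATt=2 WWAAtt=2 WWAaTt=4 WWAatt=4 WWaaTt=2 WWaatt=2 WwAATt=4 WwAAtt=4 WwAaTt=8 WwAatt=8 WwaaTt=4 Wwaatt=4 wwAATt=2 wwAAtt=2 wwAaTt=4 wwAatt=4 wwaaTt=2 wwaatt=2
WWAATt hits 2/64; gcd=2; 2÷2/64÷2 = 1/32

P(WWAATt) = 1/32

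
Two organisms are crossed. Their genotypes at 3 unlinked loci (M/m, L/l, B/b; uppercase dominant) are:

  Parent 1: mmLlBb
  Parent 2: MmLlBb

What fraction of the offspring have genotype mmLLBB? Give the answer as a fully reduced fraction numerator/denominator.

P(mmLLBB) = 1/32

mmLlBb gametes: mLB×2, mLb×2, mlB×2, mlb×2
MmLlBb gametes: MLB×1, MLb×1, MlB×1, Mlb×1, mLB×1, mLb×1, mlB×1, mlb×1
mmLlBb×MmLlBb grid (8·8=64): MmLLBB=2 MmLLBb=4 MmLLbb=2 MmLlBB=4 MmLlBb=8 MmLlbb=4 MmllBB=2 MmllBb=4 Mmllbb=2 mmLLBB=2 mmLLBb=4 mmLLbb=2 mmLlBB=4 mmLlBb=8 mmLlbb=4 mmllBB=2 mmllBb=4 mmllbb=2
mmLLBB hits 2/64; gcd=2; 2÷2/64÷2 = 1/32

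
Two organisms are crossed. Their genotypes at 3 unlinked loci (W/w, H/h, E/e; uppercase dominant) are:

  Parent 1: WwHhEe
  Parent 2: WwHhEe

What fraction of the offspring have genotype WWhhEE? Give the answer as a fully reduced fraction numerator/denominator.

P(WWhhEE) = 1/64

WwHhEe gametes: WHE×1, WHe×1, WhE×1, Whe×1, wHE×1, wHe×1, whE×1, whe×1
WwHhEe gametes: WHE×1, WHe×1, WhE×1, Whe×1, wHE×1, wHe×1, whE×1, whe×1
WwHhEe×WwHhEe grid (8·8=64): WWHHEE=1 WWHHEe=2 WWHHee=1 WWHhEE=2 WWHhEe=4 WWHhee=2 WWhhEE=1 WWhhEe=2 WWhhee=1 WwHHEE=2 WwHHEe=4 WwHHee=2 WwHhEE=4 WwHhEe=8 WwHhee=4 WwhhEE=2 WwhhEe=4 Wwhhee=2 wwHHEE=1 wwHHEe=2 wwHHee=1 wwHhEE=2 wwHhEe=4 wwHhee=2 wwhhEE=1 wwhhEe=2 wwhhee=1
WWhhEE hits 1/64; gcd=1; 1÷1/64÷1 = 1/64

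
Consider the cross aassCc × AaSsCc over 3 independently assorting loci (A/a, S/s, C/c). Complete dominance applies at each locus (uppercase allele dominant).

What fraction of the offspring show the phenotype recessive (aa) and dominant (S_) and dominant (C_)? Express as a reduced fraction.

P(aa S_ C_) = 3/16

aassCc gametes: asC×4, asc×4
AaSsCc gametes: ASC×1, ASc×1, AsC×1, Asc×1, aSC×1, aSc×1, asC×1, asc×1
aassCc×AaSsCc grid (8·8=64): AaSsCC=4 AaSsCc=8 AaSscc=4 AassCC=4 AassCc=8 Aasscc=4 aaSsCC=4 aaSsCc=8 aaSscc=4 aassCC=4 aassCc=8 aasscc=4
aa S_ C_ hits 12/64; gcd=4; 12÷4/64÷4 = 3/16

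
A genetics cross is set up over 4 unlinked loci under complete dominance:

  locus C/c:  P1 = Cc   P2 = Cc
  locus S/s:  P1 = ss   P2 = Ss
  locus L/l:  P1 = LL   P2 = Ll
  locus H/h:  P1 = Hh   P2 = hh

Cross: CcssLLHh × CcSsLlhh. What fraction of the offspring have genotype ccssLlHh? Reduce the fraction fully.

CcssLLHh gametes: CsLH×4, CsLh×4, csLH×4, csLh×4
CcSsLlhh gametes: CSLh×2, CSlh×2, CsLh×2, Cslh×2, cSLh×2, cSlh×2, csLh×2, cslh×2
CcssLLHh×CcSsLlhh grid (16·16=256): CCSsLLHh=8 CCSsLLhh=8 CCSsLlHh=8 CCSsLlhh=8 CCssLLHh=8 CCssLLhh=8 CCssLlHh=8 CCssLlhh=8 CcSsLLHh=16 CcSsLLhh=16 CcSsLlHh=16 CcSsLlhh=16 CcssLLHh=16 CcssLLhh=16 CcssLlHh=16 CcssLlhh=16 ccSsLLHh=8 ccSsLLhh=8 ccSsLlHh=8 ccSsLlhh=8 ccssLLHh=8 ccssLLhh=8 ccssLlHh=8 ccssLlhh=8
ccssLlHh hits 8/256; gcd=8; 8÷8/256÷8 = 1/32

P(ccssLlHh) = 1/32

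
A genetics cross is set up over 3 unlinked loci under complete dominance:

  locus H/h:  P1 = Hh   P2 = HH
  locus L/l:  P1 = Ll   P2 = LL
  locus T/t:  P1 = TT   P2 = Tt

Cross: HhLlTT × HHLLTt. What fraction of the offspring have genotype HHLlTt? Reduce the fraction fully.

HhLlTT gametes: HLT×2, HlT×2, hLT×2, hlT×2
HHLLTt gametes: HLT×4, HLt×4
HhLlTT×HHLLTt grid (8·8=64): HHLLTT=8 HHLLTt=8 HHLlTT=8 HHLlTt=8 HhLLTT=8 HhLLTt=8 HhLlTT=8 HhLlTt=8
HHLlTt hits 8/64; gcd=8; 8÷8/64÷8 = 1/8

P(HHLlTt) = 1/8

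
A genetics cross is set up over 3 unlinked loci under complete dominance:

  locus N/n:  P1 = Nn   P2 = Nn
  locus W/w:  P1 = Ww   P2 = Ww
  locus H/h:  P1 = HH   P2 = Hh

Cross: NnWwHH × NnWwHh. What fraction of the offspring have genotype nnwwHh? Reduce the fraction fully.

NnWwHH gametes: NWH×2, NwH×2, nWH×2, nwH×2
NnWwHh gametes: NWH×1, NWh×1, NwH×1, Nwh×1, nWH×1, nWh×1, nwH×1, nwh×1
NnWwHH×NnWwHh grid (8·8=64): NNWWHH=2 NNWWHh=2 NNWwHH=4 NNWwHh=4 NNwwHH=2 NNwwHh=2 NnWWHH=4 NnWWHh=4 NnWwHH=8 NnWwHh=8 NnwwHH=4 NnwwHh=4 nnWWHH=2 nnWWHh=2 nnWwHH=4 nnWwHh=4 nnwwHH=2 nnwwHh=2
nnwwHh hits 2/64; gcd=2; 2÷2/64÷2 = 1/32

P(nnwwHh) = 1/32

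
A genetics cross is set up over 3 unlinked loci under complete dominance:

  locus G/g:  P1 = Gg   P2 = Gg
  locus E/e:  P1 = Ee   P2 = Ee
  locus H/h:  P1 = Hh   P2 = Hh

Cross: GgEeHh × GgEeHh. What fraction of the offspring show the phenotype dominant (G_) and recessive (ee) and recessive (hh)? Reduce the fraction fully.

GgEeHh gametes: GEH×1, GEh×1, GeH×1, Geh×1, gEH×1, gEh×1, geH×1, geh×1
GgEeHh gametes: GEH×1, GEh×1, GeH×1, Geh×1, gEH×1, gEh×1, geH×1, geh×1
GgEeHh×GgEeHh grid (8·8=64): GGEEHH=1 GGEEHh=2 GGEEhh=1 GGEeHH=2 GGEeHh=4 GGEehh=2 GGeeHH=1 GGeeHh=2 GGeehh=1 GgEEHH=2 GgEEHh=4 GgEEhh=2 GgEeHH=4 GgEeHh=8 GgEehh=4 GgeeHH=2 GgeeHh=4 Ggeehh=2 ggEEHH=1 ggEEHh=2 ggEEhh=1 ggEeHH=2 ggEeHh=4 ggEehh=2 ggeeHH=1 ggeeHh=2 ggeehh=1
G_ ee hh hits 3/64; gcd=1; 3÷1/64÷1 = 3/64

P(G_ ee hh) = 3/64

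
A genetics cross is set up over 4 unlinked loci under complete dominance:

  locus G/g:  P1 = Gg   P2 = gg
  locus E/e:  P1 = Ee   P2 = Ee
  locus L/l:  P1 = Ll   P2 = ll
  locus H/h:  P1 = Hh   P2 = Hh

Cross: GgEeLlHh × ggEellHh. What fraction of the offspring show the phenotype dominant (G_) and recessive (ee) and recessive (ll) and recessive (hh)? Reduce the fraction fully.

P(G_ ee ll hh) = 1/64

GgEeLlHh gametes: GELH×1, GELh×1, GElH×1, GElh×1, GeLH×1, GeLh×1, GelH×1, Gelh×1, gELH×1, gELh×1, gElH×1, gElh×1, geLH×1, geLh×1, gelH×1, gelh×1
ggEellHh gametes: gElH×4, gElh×4, gelH×4, gelh×4
GgEeLlHh×ggEellHh grid (16·16=256): GgEELlHH=4 GgEELlHh=8 GgEELlhh=4 GgEEllHH=4 GgEEllHh=8 GgEEllhh=4 GgEeLlHH=8 GgEeLlHh=16 GgEeLlhh=8 GgEellHH=8 GgEellHh=16 GgEellhh=8 GgeeLlHH=4 GgeeLlHh=8 GgeeLlhh=4 GgeellHH=4 GgeellHh=8 Ggeellhh=4 ggEELlHH=4 ggEELlHh=8 ggEELlhh=4 ggEEllHH=4 ggEEllHh=8 ggEEllhh=4 ggEeLlHH=8 ggEeLlHh=16 ggEeLlhh=8 ggEellHH=8 ggEellHh=16 ggEellhh=8 ggeeLlHH=4 ggeeLlHh=8 ggeeLlhh=4 ggeellHH=4 ggeellHh=8 ggeellhh=4
G_ ee ll hh hits 4/256; gcd=4; 4÷4/256÷4 = 1/64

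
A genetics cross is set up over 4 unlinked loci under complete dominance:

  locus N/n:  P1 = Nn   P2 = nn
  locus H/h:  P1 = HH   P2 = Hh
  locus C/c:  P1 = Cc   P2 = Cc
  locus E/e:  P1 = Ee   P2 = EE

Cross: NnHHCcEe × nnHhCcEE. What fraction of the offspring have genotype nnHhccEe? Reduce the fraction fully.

P(nnHhccEe) = 1/32

NnHHCcEe gametes: NHCE×2, NHCe×2, NHcE×2, NHce×2, nHCE×2, nHCe×2, nHcE×2, nHce×2
nnHhCcEE gametes: nHCE×4, nHcE×4, nhCE×4, nhcE×4
NnHHCcEe×nnHhCcEE grid (16·16=256): NnHHCCEE=8 NnHHCCEe=8 NnHHCcEE=16 NnHHCcEe=16 NnHHccEE=8 NnHHccEe=8 NnHhCCEE=8 NnHhCCEe=8 NnHhCcEE=16 NnHhCcEe=16 NnHhccEE=8 NnHhccEe=8 nnHHCCEE=8 nnHHCCEe=8 nnHHCcEE=16 nnHHCcEe=16 nnHHccEE=8 nnHHccEe=8 nnHhCCEE=8 nnHhCCEe=8 nnHhCcEE=16 nnHhCcEe=16 nnHhccEE=8 nnHhccEe=8
nnHhccEe hits 8/256; gcd=8; 8÷8/256÷8 = 1/32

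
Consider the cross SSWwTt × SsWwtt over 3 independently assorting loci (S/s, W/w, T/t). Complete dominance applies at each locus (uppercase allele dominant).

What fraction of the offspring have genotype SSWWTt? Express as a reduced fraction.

P(SSWWTt) = 1/16

SSWwTt gametes: SWT×2, SWt×2, SwT×2, Swt×2
SsWwtt gametes: SWt×2, Swt×2, sWt×2, swt×2
SSWwTt×SsWwtt grid (8·8=64): SSWWTt=4 SSWWtt=4 SSWwTt=8 SSWwtt=8 SSwwTt=4 SSwwtt=4 SsWWTt=4 SsWWtt=4 SsWwTt=8 SsWwtt=8 SswwTt=4 Sswwtt=4
SSWWTt hits 4/64; gcd=4; 4÷4/64÷4 = 1/16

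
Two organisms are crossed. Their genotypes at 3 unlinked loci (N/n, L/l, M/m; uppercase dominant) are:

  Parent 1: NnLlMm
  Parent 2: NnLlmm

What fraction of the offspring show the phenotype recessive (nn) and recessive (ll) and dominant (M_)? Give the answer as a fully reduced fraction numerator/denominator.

P(nn ll M_) = 1/32

NnLlMm gametes: NLM×1, NLm×1, NlM×1, Nlm×1, nLM×1, nLm×1, nlM×1, nlm×1
NnLlmm gametes: NLm×2, Nlm×2, nLm×2, nlm×2
NnLlMm×NnLlmm grid (8·8=64): NNLLMm=2 NNLLmm=2 NNLlMm=4 NNLlmm=4 NNllMm=2 NNllmm=2 NnLLMm=4 NnLLmm=4 NnLlMm=8 NnLlmm=8 NnllMm=4 Nnllmm=4 nnLLMm=2 nnLLmm=2 nnLlMm=4 nnLlmm=4 nnllMm=2 nnllmm=2
nn ll M_ hits 2/64; gcd=2; 2÷2/64÷2 = 1/32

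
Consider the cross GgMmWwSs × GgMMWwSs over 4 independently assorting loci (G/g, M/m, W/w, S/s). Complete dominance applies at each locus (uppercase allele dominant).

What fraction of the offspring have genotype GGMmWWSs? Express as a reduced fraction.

P(GGMmWWSs) = 1/64

GgMmWwSs gametes: GMWS×1, GMWs×1, GMwS×1, GMws×1, GmWS×1, GmWs×1, GmwS×1, Gmws×1, gMWS×1, gMWs×1, gMwS×1, gMws×1, gmWS×1, gmWs×1, gmwS×1, gmws×1
GgMMWwSs gametes: GMWS×2, GMWs×2, GMwS×2, GMws×2, gMWS×2, gMWs×2, gMwS×2, gMws×2
GgMmWwSs×GgMMWwSs grid (16·16=256): GGMMWWSS=2 GGMMWWSs=4 GGMMWWss=2 GGMMWwSS=4 GGMMWwSs=8 GGMMWwss=4 GGMMwwSS=2 GGMMwwSs=4 GGMMwwss=2 GGMmWWSS=2 GGMmWWSs=4 GGMmWWss=2 GGMmWwSS=4 GGMmWwSs=8 GGMmWwss=4 GGMmwwSS=2 GGMmwwSs=4 GGMmwwss=2 GgMMWWSS=4 GgMMWWSs=8 GgMMWWss=4 GgMMWwSS=8 GgMMWwSs=16 GgMMWwss=8 GgMMwwSS=4 GgMMwwSs=8 GgMMwwss=4 GgMmWWSS=4 GgMmWWSs=8 GgMmWWss=4 GgMmWwSS=8 GgMmWwSs=16 GgMmWwss=8 GgMmwwSS=4 GgMmwwSs=8 GgMmwwss=4 ggMMWWSS=2 ggMMWWSs=4 ggMMWWss=2 ggMMWwSS=4 ggMMWwSs=8 ggMMWwss=4 ggMMwwSS=2 ggMMwwSs=4 ggMMwwss=2 ggMmWWSS=2 ggMmWWSs=4 ggMmWWss=2 ggMmWwSS=4 ggMmWwSs=8 ggMmWwss=4 ggMmwwSS=2 ggMmwwSs=4 ggMmwwss=2
GGMmWWSs hits 4/256; gcd=4; 4÷4/256÷4 = 1/64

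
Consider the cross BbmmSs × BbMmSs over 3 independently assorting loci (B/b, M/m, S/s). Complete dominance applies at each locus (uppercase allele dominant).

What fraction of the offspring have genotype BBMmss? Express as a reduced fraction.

BbmmSs gametes: BmS×2, Bms×2, bmS×2, bms×2
BbMmSs gametes: BMS×1, BMs×1, BmS×1, Bms×1, bMS×1, bMs×1, bmS×1, bms×1
BbmmSs×BbMmSs grid (8·8=64): BBMmSS=2 BBMmSs=4 BBMmss=2 BBmmSS=2 BBmmSs=4 BBmmss=2 BbMmSS=4 BbMmSs=8 BbMmss=4 BbmmSS=4 BbmmSs=8 Bbmmss=4 bbMmSS=2 bbMmSs=4 bbMmss=2 bbmmSS=2 bbmmSs=4 bbmmss=2
BBMmss hits 2/64; gcd=2; 2÷2/64÷2 = 1/32

P(BBMmss) = 1/32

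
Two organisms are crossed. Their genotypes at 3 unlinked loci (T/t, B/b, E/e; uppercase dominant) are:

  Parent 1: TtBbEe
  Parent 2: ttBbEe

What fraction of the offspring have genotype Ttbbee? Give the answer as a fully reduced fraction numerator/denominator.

TtBbEe gametes: TBE×1, TBe×1, TbE×1, Tbe×1, tBE×1, tBe×1, tbE×1, tbe×1
ttBbEe gametes: tBE×2, tBe×2, tbE×2, tbe×2
TtBbEe×ttBbEe grid (8·8=64): TtBBEE=2 TtBBEe=4 TtBBee=2 TtBbEE=4 TtBbEe=8 TtBbee=4 TtbbEE=2 TtbbEe=4 Ttbbee=2 ttBBEE=2 ttBBEe=4 ttBBee=2 ttBbEE=4 ttBbEe=8 ttBbee=4 ttbbEE=2 ttbbEe=4 ttbbee=2
Ttbbee hits 2/64; gcd=2; 2÷2/64÷2 = 1/32

P(Ttbbee) = 1/32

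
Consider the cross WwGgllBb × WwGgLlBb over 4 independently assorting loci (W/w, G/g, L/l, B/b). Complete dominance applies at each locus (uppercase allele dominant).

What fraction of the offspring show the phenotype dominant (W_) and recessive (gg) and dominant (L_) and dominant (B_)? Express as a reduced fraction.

WwGgllBb gametes: WGlB×2, WGlb×2, WglB×2, Wglb×2, wGlB×2, wGlb×2, wglB×2, wglb×2
WwGgLlBb gametes: WGLB×1, WGLb×1, WGlB×1, WGlb×1, WgLB×1, WgLb×1, WglB×1, Wglb×1, wGLB×1, wGLb×1, wGlB×1, wGlb×1, wgLB×1, wgLb×1, wglB×1, wglb×1
WwGgllBb×WwGgLlBb grid (16·16=256): WWGGLlBB=2 WWGGLlBb=4 WWGGLlbb=2 WWGGllBB=2 WWGGllBb=4 WWGGllbb=2 WWGgLlBB=4 WWGgLlBb=8 WWGgLlbb=4 WWGgllBB=4 WWGgllBb=8 WWGgllbb=4 WWggLlBB=2 WWggLlBb=4 WWggLlbb=2 WWggllBB=2 WWggllBb=4 WWggllbb=2 WwGGLlBB=4 WwGGLlBb=8 WwGGLlbb=4 WwGGllBB=4 WwGGllBb=8 WwGGllbb=4 WwGgLlBB=8 WwGgLlBb=16 WwGgLlbb=8 WwGgllBB=8 WwGgllBb=16 WwGgllbb=8 WwggLlBB=4 WwggLlBb=8 WwggLlbb=4 WwggllBB=4 WwggllBb=8 Wwggllbb=4 wwGGLlBB=2 wwGGLlBb=4 wwGGLlbb=2 wwGGllBB=2 wwGGllBb=4 wwGGllbb=2 wwGgLlBB=4 wwGgLlBb=8 wwGgLlbb=4 wwGgllBB=4 wwGgllBb=8 wwGgllbb=4 wwggLlBB=2 wwggLlBb=4 wwggLlbb=2 wwggllBB=2 wwggllBb=4 wwggllbb=2
W_ gg L_ B_ hits 18/256; gcd=2; 18÷2/256÷2 = 9/128

P(W_ gg L_ B_) = 9/128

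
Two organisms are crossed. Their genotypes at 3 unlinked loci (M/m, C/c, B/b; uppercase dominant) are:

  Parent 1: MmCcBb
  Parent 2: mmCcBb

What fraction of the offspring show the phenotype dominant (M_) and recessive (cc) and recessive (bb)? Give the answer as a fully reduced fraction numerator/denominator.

P(M_ cc bb) = 1/32

MmCcBb gametes: MCB×1, MCb×1, McB×1, Mcb×1, mCB×1, mCb×1, mcB×1, mcb×1
mmCcBb gametes: mCB×2, mCb×2, mcB×2, mcb×2
MmCcBb×mmCcBb grid (8·8=64): MmCCBB=2 MmCCBb=4 MmCCbb=2 MmCcBB=4 MmCcBb=8 MmCcbb=4 MmccBB=2 MmccBb=4 Mmccbb=2 mmCCBB=2 mmCCBb=4 mmCCbb=2 mmCcBB=4 mmCcBb=8 mmCcbb=4 mmccBB=2 mmccBb=4 mmccbb=2
M_ cc bb hits 2/64; gcd=2; 2÷2/64÷2 = 1/32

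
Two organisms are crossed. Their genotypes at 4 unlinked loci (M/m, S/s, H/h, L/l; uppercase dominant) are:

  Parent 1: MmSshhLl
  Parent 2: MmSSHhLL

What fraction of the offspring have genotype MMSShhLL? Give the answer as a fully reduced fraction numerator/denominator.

P(MMSShhLL) = 1/32

MmSshhLl gametes: MShL×2, MShl×2, MshL×2, Mshl×2, mShL×2, mShl×2, mshL×2, mshl×2
MmSSHhLL gametes: MSHL×4, MShL×4, mSHL×4, mShL×4
MmSshhLl×MmSSHhLL grid (16·16=256): MMSSHhLL=8 MMSSHhLl=8 MMSShhLL=8 MMSShhLl=8 MMSsHhLL=8 MMSsHhLl=8 MMSshhLL=8 MMSshhLl=8 MmSSHhLL=16 MmSSHhLl=16 MmSShhLL=16 MmSShhLl=16 MmSsHhLL=16 MmSsHhLl=16 MmSshhLL=16 MmSshhLl=16 mmSSHhLL=8 mmSSHhLl=8 mmSShhLL=8 mmSShhLl=8 mmSsHhLL=8 mmSsHhLl=8 mmSshhLL=8 mmSshhLl=8
MMSShhLL hits 8/256; gcd=8; 8÷8/256÷8 = 1/32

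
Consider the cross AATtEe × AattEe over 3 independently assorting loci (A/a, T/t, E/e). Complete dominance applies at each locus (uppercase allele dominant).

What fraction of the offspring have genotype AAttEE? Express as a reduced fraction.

AATtEe gametes: ATE×2, ATe×2, AtE×2, Ate×2
AattEe gametes: AtE×2, Ate×2, atE×2, ate×2
AATtEe×AattEe grid (8·8=64): AATtEE=4 AATtEe=8 AATtee=4 AAttEE=4 AAttEe=8 AAttee=4 AaTtEE=4 AaTtEe=8 AaTtee=4 AattEE=4 AattEe=8 Aattee=4
AAttEE hits 4/64; gcd=4; 4÷4/64÷4 = 1/16

P(AAttEE) = 1/16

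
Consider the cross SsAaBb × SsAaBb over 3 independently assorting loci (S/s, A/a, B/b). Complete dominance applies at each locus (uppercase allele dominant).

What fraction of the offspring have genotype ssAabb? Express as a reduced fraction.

SsAaBb gametes: SAB×1, SAb×1, SaB×1, Sab×1, sAB×1, sAb×1, saB×1, sab×1
SsAaBb gametes: SAB×1, SAb×1, SaB×1, Sab×1, sAB×1, sAb×1, saB×1, sab×1
SsAaBb×SsAaBb grid (8·8=64): SSAABB=1 SSAABb=2 SSAAbb=1 SSAaBB=2 SSAaBb=4 SSAabb=2 SSaaBB=1 SSaaBb=2 SSaabb=1 SsAABB=2 SsAABb=4 SsAAbb=2 SsAaBB=4 SsAaBb=8 SsAabb=4 SsaaBB=2 SsaaBb=4 Ssaabb=2 ssAABB=1 ssAABb=2 ssAAbb=1 ssAaBB=2 ssAaBb=4 ssAabb=2 ssaaBB=1 ssaaBb=2 ssaabb=1
ssAabb hits 2/64; gcd=2; 2÷2/64÷2 = 1/32

P(ssAabb) = 1/32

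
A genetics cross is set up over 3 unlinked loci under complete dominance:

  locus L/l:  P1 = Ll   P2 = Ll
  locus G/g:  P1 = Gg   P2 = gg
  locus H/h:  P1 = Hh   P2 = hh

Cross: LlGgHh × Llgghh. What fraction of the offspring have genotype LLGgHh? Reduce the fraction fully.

P(LLGgHh) = 1/16

LlGgHh gametes: LGH×1, LGh×1, LgH×1, Lgh×1, lGH×1, lGh×1, lgH×1, lgh×1
Llgghh gametes: Lgh×4, lgh×4
LlGgHh×Llgghh grid (8·8=64): LLGgHh=4 LLGghh=4 LLggHh=4 LLgghh=4 LlGgHh=8 LlGghh=8 LlggHh=8 Llgghh=8 llGgHh=4 llGghh=4 llggHh=4 llgghh=4
LLGgHh hits 4/64; gcd=4; 4÷4/64÷4 = 1/16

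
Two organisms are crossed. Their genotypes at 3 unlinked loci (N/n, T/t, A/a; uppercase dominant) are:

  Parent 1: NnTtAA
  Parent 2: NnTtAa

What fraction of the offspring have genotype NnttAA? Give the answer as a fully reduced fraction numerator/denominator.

NnTtAA gametes: NTA×2, NtA×2, nTA×2, ntA×2
NnTtAa gametes: NTA×1, NTa×1, NtA×1, Nta×1, nTA×1, nTa×1, ntA×1, nta×1
NnTtAA×NnTtAa grid (8·8=64): NNTTAA=2 NNTTAa=2 NNTtAA=4 NNTtAa=4 NNttAA=2 NNttAa=2 NnTTAA=4 NnTTAa=4 NnTtAA=8 NnTtAa=8 NnttAA=4 NnttAa=4 nnTTAA=2 nnTTAa=2 nnTtAA=4 nnTtAa=4 nnttAA=2 nnttAa=2
NnttAA hits 4/64; gcd=4; 4÷4/64÷4 = 1/16

P(NnttAA) = 1/16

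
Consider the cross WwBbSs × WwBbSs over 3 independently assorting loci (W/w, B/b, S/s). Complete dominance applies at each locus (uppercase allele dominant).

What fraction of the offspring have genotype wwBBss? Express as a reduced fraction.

WwBbSs gametes: WBS×1, WBs×1, WbS×1, Wbs×1, wBS×1, wBs×1, wbS×1, wbs×1
WwBbSs gametes: WBS×1, WBs×1, WbS×1, Wbs×1, wBS×1, wBs×1, wbS×1, wbs×1
WwBbSs×WwBbSs grid (8·8=64): WWBBSS=1 WWBBSs=2 WWBBss=1 WWBbSS=2 WWBbSs=4 WWBbss=2 WWbbSS=1 WWbbSs=2 WWbbss=1 WwBBSS=2 WwBBSs=4 WwBBss=2 WwBbSS=4 WwBbSs=8 WwBbss=4 WwbbSS=2 WwbbSs=4 Wwbbss=2 wwBBSS=1 wwBBSs=2 wwBBss=1 wwBbSS=2 wwBbSs=4 wwBbss=2 wwbbSS=1 wwbbSs=2 wwbbss=1
wwBBss hits 1/64; gcd=1; 1÷1/64÷1 = 1/64

P(wwBBss) = 1/64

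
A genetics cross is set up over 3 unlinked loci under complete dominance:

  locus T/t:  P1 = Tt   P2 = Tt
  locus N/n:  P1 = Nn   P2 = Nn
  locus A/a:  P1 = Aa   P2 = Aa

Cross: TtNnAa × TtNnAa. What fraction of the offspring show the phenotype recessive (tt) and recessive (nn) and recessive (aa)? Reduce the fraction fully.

TtNnAa gametes: TNA×1, TNa×1, TnA×1, Tna×1, tNA×1, tNa×1, tnA×1, tna×1
TtNnAa gametes: TNA×1, TNa×1, TnA×1, Tna×1, tNA×1, tNa×1, tnA×1, tna×1
TtNnAa×TtNnAa grid (8·8=64): TTNNAA=1 TTNNAa=2 TTNNaa=1 TTNnAA=2 TTNnAa=4 TTNnaa=2 TTnnAA=1 TTnnAa=2 TTnnaa=1 TtNNAA=2 TtNNAa=4 TtNNaa=2 TtNnAA=4 TtNnAa=8 TtNnaa=4 TtnnAA=2 TtnnAa=4 Ttnnaa=2 ttNNAA=1 ttNNAa=2 ttNNaa=1 ttNnAA=2 ttNnAa=4 ttNnaa=2 ttnnAA=1 ttnnAa=2 ttnnaa=1
tt nn aa hits 1/64; gcd=1; 1÷1/64÷1 = 1/64

P(tt nn aa) = 1/64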